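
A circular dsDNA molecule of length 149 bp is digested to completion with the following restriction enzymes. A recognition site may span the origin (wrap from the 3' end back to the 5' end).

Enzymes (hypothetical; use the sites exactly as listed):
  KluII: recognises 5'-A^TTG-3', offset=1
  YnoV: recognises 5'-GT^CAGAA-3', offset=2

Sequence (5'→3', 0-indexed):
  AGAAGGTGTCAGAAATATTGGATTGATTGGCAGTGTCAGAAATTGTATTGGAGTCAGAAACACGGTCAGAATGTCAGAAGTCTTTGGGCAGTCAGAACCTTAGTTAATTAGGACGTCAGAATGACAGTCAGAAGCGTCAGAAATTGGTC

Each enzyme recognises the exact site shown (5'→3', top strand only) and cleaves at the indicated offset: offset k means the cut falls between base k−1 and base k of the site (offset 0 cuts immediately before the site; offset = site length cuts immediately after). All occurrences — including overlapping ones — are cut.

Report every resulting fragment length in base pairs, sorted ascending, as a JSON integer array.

Site scan:
  KluII ATTG/1: at [16, 21, 25, 41, 46, 142] ⇒ [17, 22, 26, 42, 47, 143]
  YnoV GTCAGAA/2: at [7, 34, 52, 64, 72, 90, 114, 126, 135, 146] ⇒ [9, 36, 54, 66, 74, 92, 116, 128, 137, 148]

Pooled cuts: [9, 17, 22, 26, 36, 42, 47, 54, 66, 74, 92, 116, 128, 137, 143, 148]

Fragment lengths:
  9→17: 8 bp
  17→22: 5 bp
  22→26: 4 bp
  26→36: 10 bp
  36→42: 6 bp
  42→47: 5 bp
  47→54: 7 bp
  54→66: 12 bp
  66→74: 8 bp
  74→92: 18 bp
  92→116: 24 bp
  116→128: 12 bp
  128→137: 9 bp
  137→143: 6 bp
  143→148: 5 bp
  148→9 (wrap): 149-148+9 = 10 bp

[4,5,5,5,6,6,7,8,8,9,10,10,12,12,18,24]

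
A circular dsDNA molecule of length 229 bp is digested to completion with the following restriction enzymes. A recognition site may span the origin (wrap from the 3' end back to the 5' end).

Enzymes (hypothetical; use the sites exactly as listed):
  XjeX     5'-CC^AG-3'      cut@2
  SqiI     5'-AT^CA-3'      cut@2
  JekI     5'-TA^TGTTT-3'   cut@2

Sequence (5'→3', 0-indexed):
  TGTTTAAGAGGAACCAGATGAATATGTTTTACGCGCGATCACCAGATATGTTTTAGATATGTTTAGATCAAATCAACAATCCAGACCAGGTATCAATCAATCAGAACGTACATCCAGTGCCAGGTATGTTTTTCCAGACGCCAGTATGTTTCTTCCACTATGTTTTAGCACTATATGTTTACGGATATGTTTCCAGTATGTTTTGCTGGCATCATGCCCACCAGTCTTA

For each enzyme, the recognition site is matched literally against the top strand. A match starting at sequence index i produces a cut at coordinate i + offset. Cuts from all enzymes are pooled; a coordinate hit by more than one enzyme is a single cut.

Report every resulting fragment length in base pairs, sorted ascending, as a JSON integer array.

[4,4,4,4,4,5,5,5,5,6,6,7,7,7,9,9,9,9,10,11,12,14,14,14,15,15,15]

Per-enzyme occurrences:
  XjeX CCAG/2: at [13, 41, 80, 85, 113, 119, 133, 140, 192, 220] ⇒ [15, 43, 82, 87, 115, 121, 135, 142, 194, 222]
  SqiI ATCA/2: at [37, 66, 71, 91, 95, 99, 210] ⇒ [39, 68, 73, 93, 97, 101, 212]
  JekI TATGTTT/2: at [22, 46, 57, 124, 144, 158, 173, 185, 196, 227] ⇒ [0, 24, 48, 59, 126, 146, 160, 175, 187, 198]

Pooled cuts: [0, 15, 24, 39, 43, 48, 59, 68, 73, 82, 87, 93, 97, 101, 115, 121, 126, 135, 142, 146, 160, 175, 187, 194, 198, 212, 222]

Fragments:
  0→15: 15 bp
  15→24: 9 bp
  24→39: 15 bp
  39→43: 4 bp
  43→48: 5 bp
  48→59: 11 bp
  59→68: 9 bp
  68→73: 5 bp
  73→82: 9 bp
  82→87: 5 bp
  87→93: 6 bp
  93→97: 4 bp
  97→101: 4 bp
  101→115: 14 bp
  115→121: 6 bp
  121→126: 5 bp
  126→135: 9 bp
  135→142: 7 bp
  142→146: 4 bp
  146→160: 14 bp
  160→175: 15 bp
  175→187: 12 bp
  187→194: 7 bp
  194→198: 4 bp
  198→212: 14 bp
  212→222: 10 bp
  222→0 (wrap): 229-222+0 = 7 bp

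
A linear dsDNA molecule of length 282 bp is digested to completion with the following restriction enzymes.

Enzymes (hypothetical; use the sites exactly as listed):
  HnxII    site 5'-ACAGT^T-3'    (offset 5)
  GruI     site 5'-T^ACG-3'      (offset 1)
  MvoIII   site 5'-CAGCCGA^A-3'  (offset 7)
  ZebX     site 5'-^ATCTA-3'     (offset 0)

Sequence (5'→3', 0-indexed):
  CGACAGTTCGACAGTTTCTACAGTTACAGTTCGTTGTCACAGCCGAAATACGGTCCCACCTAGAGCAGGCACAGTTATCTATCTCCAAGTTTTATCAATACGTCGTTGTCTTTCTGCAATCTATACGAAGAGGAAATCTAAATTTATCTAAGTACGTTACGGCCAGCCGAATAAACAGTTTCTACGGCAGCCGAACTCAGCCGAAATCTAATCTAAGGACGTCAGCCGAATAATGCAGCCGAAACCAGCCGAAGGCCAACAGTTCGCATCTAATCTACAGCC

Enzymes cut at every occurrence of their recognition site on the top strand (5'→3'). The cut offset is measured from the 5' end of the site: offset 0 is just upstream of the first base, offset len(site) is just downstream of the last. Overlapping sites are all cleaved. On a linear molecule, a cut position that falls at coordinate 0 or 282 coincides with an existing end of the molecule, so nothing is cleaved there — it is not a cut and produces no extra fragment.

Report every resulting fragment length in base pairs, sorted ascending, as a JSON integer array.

[1,1,3,4,4,5,5,5,6,6,7,8,8,9,9,10,10,10,10,11,11,11,12,13,16,19,19,23,26]

Scan for sites:
  HnxII ACAGTT/5: at [2, 10, 19, 25, 70, 174, 258] ⇒ [7, 15, 24, 30, 75, 179, 263]
  GruI TACG/1: at [48, 98, 123, 152, 157, 182] ⇒ [49, 99, 124, 153, 158, 183]
  MvoIII CAGCCGAA/7: at [39, 163, 187, 197, 222, 235, 245] ⇒ [46, 170, 194, 204, 229, 242, 252]
  ZebX ATCTA/0: at [76, 118, 135, 145, 205, 210, 267, 272] ⇒ [76, 118, 135, 145, 205, 210, 267, 272]

Pooled cuts: [7, 15, 24, 30, 46, 49, 75, 76, 99, 118, 124, 135, 145, 153, 158, 170, 179, 183, 194, 204, 205, 210, 229, 242, 252, 263, 267, 272]

Fragments:
  [0,7): 7 bp
  [7,15): 8 bp
  [15,24): 9 bp
  [24,30): 6 bp
  [30,46): 16 bp
  [46,49): 3 bp
  [49,75): 26 bp
  [75,76): 1 bp
  [76,99): 23 bp
  [99,118): 19 bp
  [118,124): 6 bp
  [124,135): 11 bp
  [135,145): 10 bp
  [145,153): 8 bp
  [153,158): 5 bp
  [158,170): 12 bp
  [170,179): 9 bp
  [179,183): 4 bp
  [183,194): 11 bp
  [194,204): 10 bp
  [204,205): 1 bp
  [205,210): 5 bp
  [210,229): 19 bp
  [229,242): 13 bp
  [242,252): 10 bp
  [252,263): 11 bp
  [263,267): 4 bp
  [267,272): 5 bp
  [272,282): 10 bp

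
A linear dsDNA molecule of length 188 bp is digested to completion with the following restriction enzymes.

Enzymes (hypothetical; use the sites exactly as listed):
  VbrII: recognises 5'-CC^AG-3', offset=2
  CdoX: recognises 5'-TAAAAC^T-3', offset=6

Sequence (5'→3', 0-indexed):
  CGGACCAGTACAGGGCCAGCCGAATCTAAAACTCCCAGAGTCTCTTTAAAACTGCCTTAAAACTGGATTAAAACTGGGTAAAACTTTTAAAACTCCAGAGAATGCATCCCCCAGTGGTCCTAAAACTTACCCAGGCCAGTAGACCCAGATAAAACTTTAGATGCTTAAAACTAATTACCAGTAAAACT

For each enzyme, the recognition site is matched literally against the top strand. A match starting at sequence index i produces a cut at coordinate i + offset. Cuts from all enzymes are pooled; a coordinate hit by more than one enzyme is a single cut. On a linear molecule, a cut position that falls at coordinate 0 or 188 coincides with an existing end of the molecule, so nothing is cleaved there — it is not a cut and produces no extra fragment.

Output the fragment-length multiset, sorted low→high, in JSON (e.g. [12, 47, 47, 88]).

Scan for sites:
  VbrII CCAG/2: at [4, 15, 34, 94, 110, 130, 135, 144, 177] ⇒ [6, 17, 36, 96, 112, 132, 137, 146, 179]
  CdoX TAAAACT/6: at [26, 46, 57, 68, 78, 87, 120, 149, 165, 181] ⇒ [32, 52, 63, 74, 84, 93, 126, 155, 171, 187]

All cut coordinates (distinct, sorted): [6, 17, 32, 36, 52, 63, 74, 84, 93, 96, 112, 126, 132, 137, 146, 155, 171, 179, 187]

Fragment lengths:
  [0,6): 6 bp
  [6,17): 11 bp
  [17,32): 15 bp
  [32,36): 4 bp
  [36,52): 16 bp
  [52,63): 11 bp
  [63,74): 11 bp
  [74,84): 10 bp
  [84,93): 9 bp
  [93,96): 3 bp
  [96,112): 16 bp
  [112,126): 14 bp
  [126,132): 6 bp
  [132,137): 5 bp
  [137,146): 9 bp
  [146,155): 9 bp
  [155,171): 16 bp
  [171,179): 8 bp
  [179,187): 8 bp
  [187,188): 1 bp

[1,3,4,5,6,6,8,8,9,9,9,10,11,11,11,14,15,16,16,16]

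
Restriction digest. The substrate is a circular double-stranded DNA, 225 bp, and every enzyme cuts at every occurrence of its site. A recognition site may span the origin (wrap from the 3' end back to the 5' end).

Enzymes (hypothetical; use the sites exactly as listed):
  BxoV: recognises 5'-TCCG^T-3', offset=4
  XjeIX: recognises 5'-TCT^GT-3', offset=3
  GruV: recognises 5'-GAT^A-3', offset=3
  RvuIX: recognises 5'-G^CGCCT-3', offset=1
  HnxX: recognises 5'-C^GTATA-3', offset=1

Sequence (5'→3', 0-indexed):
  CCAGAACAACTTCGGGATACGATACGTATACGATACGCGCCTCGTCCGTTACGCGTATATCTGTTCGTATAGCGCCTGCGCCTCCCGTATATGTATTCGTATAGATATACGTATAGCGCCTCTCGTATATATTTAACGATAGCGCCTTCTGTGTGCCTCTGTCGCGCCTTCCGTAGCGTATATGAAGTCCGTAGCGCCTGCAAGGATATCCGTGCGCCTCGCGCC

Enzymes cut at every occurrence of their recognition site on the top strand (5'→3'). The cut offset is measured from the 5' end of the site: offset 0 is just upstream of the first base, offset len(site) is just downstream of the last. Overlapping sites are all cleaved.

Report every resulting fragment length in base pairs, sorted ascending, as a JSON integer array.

[2,2,2,3,3,4,4,4,4,5,5,6,6,6,6,8,8,8,8,8,9,9,10,11,12,13,14,16,29]

Per-enzyme occurrences:
  BxoV TCCGT/4: at [44, 169, 187, 208] ⇒ [48, 173, 191, 212]
  XjeIX TCTGT/3: at [59, 147, 157] ⇒ [62, 150, 160]
  GruV GATA/3: at [15, 20, 31, 103, 137, 204] ⇒ [18, 23, 34, 106, 140, 207]
  RvuIX GCGCCT/1: at [36, 71, 77, 115, 141, 163, 193, 213] ⇒ [37, 72, 78, 116, 142, 164, 194, 214]
  HnxX CGTATA/1: at [24, 53, 65, 85, 97, 109, 123, 176] ⇒ [25, 54, 66, 86, 98, 110, 124, 177]

All cut coordinates (distinct, sorted): [18, 23, 25, 34, 37, 48, 54, 62, 66, 72, 78, 86, 98, 106, 110, 116, 124, 140, 142, 150, 160, 164, 173, 177, 191, 194, 207, 212, 214]

Fragment lengths:
  18→23: 5 bp
  23→25: 2 bp
  25→34: 9 bp
  34→37: 3 bp
  37→48: 11 bp
  48→54: 6 bp
  54→62: 8 bp
  62→66: 4 bp
  66→72: 6 bp
  72→78: 6 bp
  78→86: 8 bp
  86→98: 12 bp
  98→106: 8 bp
  106→110: 4 bp
  110→116: 6 bp
  116→124: 8 bp
  124→140: 16 bp
  140→142: 2 bp
  142→150: 8 bp
  150→160: 10 bp
  160→164: 4 bp
  164→173: 9 bp
  173→177: 4 bp
  177→191: 14 bp
  191→194: 3 bp
  194→207: 13 bp
  207→212: 5 bp
  212→214: 2 bp
  214→18 (wrap): 225-214+18 = 29 bp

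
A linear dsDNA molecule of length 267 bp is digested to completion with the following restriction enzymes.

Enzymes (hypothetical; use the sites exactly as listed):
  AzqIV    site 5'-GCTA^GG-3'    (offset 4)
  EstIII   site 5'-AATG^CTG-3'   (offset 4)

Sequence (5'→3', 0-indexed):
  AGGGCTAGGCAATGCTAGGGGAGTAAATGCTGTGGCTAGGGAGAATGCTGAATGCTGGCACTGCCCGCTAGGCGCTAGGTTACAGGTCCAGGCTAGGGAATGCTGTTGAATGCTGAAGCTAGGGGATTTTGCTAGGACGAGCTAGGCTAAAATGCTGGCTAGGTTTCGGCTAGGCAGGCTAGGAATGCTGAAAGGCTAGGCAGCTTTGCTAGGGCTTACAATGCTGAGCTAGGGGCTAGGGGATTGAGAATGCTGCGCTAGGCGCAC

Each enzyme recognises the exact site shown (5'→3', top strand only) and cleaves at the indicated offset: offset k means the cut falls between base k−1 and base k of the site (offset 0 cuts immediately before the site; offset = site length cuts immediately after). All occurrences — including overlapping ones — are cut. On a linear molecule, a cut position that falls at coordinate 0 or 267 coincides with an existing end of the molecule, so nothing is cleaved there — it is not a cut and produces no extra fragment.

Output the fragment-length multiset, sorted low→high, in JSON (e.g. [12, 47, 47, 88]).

Scan for sites:
  AzqIV (GCTAGG, off=4): starts [3, 13, 34, 66, 73, 91, 117, 130, 140, 157, 168, 177, 194, 207, 227, 234, 256] → cuts [7, 17, 38, 70, 77, 95, 121, 134, 144, 161, 172, 181, 198, 211, 231, 238, 260]
  EstIII (AATGCTG, off=4): starts [25, 43, 50, 98, 108, 150, 183, 219, 248] → cuts [29, 47, 54, 102, 112, 154, 187, 223, 252]

All cut coordinates (distinct, sorted): [7, 17, 29, 38, 47, 54, 70, 77, 95, 102, 112, 121, 134, 144, 154, 161, 172, 181, 187, 198, 211, 223, 231, 238, 252, 260]

Fragments:
  [0,7): 7 bp
  [7,17): 10 bp
  [17,29): 12 bp
  [29,38): 9 bp
  [38,47): 9 bp
  [47,54): 7 bp
  [54,70): 16 bp
  [70,77): 7 bp
  [77,95): 18 bp
  [95,102): 7 bp
  [102,112): 10 bp
  [112,121): 9 bp
  [121,134): 13 bp
  [134,144): 10 bp
  [144,154): 10 bp
  [154,161): 7 bp
  [161,172): 11 bp
  [172,181): 9 bp
  [181,187): 6 bp
  [187,198): 11 bp
  [198,211): 13 bp
  [211,223): 12 bp
  [223,231): 8 bp
  [231,238): 7 bp
  [238,252): 14 bp
  [252,260): 8 bp
  [260,267): 7 bp

[6,7,7,7,7,7,7,7,8,8,9,9,9,9,10,10,10,10,11,11,12,12,13,13,14,16,18]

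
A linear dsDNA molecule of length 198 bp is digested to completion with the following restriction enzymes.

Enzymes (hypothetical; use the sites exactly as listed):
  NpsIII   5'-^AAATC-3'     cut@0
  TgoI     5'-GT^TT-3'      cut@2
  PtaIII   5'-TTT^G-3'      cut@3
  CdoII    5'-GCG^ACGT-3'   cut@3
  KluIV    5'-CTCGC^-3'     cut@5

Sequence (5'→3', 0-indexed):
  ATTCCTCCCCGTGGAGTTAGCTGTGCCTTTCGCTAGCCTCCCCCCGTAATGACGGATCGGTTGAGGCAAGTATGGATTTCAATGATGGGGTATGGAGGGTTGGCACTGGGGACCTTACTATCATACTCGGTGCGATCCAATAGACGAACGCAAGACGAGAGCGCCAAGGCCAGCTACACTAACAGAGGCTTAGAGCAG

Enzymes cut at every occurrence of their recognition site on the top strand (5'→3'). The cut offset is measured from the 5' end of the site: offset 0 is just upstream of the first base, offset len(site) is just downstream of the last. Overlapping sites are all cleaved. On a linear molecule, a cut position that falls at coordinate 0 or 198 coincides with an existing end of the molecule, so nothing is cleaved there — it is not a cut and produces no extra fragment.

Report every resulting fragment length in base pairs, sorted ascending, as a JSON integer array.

Site scan:
  NpsIII (AAATC, off=0): no sites
  TgoI (GTTT, off=2): no sites
  PtaIII (TTTG, off=3): no sites
  CdoII (GCGACGT, off=3): no sites
  KluIV (CTCGC, off=5): no sites

Pooled cuts: ∅

Fragments:
  no cuts → one linear fragment of 198 bp

[198]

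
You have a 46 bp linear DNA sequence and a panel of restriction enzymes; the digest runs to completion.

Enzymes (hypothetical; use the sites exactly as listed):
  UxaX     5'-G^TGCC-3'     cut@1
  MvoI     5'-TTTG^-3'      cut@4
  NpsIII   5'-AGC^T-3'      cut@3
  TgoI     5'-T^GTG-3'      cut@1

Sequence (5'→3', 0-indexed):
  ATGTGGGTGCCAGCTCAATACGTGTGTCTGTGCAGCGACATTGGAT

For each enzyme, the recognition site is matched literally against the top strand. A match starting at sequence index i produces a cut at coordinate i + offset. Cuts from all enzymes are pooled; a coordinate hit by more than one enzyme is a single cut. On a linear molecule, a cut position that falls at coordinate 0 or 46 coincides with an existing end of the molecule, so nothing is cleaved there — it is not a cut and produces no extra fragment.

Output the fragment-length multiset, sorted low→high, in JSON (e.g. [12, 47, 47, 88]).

[2,5,6,7,9,17]

Per-enzyme occurrences:
  UxaX (GTGCC, off=1): starts [6] → cuts [7]
  MvoI (TTTG, off=4): no sites
  NpsIII (AGCT, off=3): starts [11] → cuts [14]
  TgoI (TGTG, off=1): starts [1, 22, 28] → cuts [2, 23, 29]

Pooled cuts: [2, 7, 14, 23, 29]

Fragments:
  [0,2): 2 bp
  [2,7): 5 bp
  [7,14): 7 bp
  [14,23): 9 bp
  [23,29): 6 bp
  [29,46): 17 bp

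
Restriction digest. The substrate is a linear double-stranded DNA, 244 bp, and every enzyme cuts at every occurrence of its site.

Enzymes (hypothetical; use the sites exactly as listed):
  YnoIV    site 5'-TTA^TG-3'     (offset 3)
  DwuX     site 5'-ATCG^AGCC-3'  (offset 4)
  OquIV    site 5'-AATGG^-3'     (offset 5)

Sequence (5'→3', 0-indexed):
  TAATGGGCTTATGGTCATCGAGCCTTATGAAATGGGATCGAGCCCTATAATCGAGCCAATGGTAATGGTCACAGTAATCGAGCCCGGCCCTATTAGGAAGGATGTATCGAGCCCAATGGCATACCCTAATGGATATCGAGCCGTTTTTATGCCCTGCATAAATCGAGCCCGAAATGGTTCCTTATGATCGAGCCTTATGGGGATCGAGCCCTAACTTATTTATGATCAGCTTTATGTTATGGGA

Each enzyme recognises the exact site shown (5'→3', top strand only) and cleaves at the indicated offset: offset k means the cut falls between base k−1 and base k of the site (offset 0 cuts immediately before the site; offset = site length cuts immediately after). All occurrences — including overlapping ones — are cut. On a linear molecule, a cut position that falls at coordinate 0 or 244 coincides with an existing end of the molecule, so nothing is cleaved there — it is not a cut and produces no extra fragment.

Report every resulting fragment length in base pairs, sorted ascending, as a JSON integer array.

[5,5,5,5,6,6,6,6,7,7,7,8,9,9,9,10,11,12,12,12,13,13,16,16,29]

Site scan:
  YnoIV TTATG/3: at [8, 24, 146, 181, 194, 219, 231, 236] ⇒ [11, 27, 149, 184, 197, 222, 234, 239]
  DwuX ATCGAGCC/4: at [16, 36, 49, 76, 105, 134, 161, 186, 202] ⇒ [20, 40, 53, 80, 109, 138, 165, 190, 206]
  OquIV AATGG/5: at [1, 30, 57, 63, 114, 127, 172] ⇒ [6, 35, 62, 68, 119, 132, 177]

Pooled cuts: [6, 11, 20, 27, 35, 40, 53, 62, 68, 80, 109, 119, 132, 138, 149, 165, 177, 184, 190, 197, 206, 222, 234, 239]

Fragment lengths:
  [0,6): 6 bp
  [6,11): 5 bp
  [11,20): 9 bp
  [20,27): 7 bp
  [27,35): 8 bp
  [35,40): 5 bp
  [40,53): 13 bp
  [53,62): 9 bp
  [62,68): 6 bp
  [68,80): 12 bp
  [80,109): 29 bp
  [109,119): 10 bp
  [119,132): 13 bp
  [132,138): 6 bp
  [138,149): 11 bp
  [149,165): 16 bp
  [165,177): 12 bp
  [177,184): 7 bp
  [184,190): 6 bp
  [190,197): 7 bp
  [197,206): 9 bp
  [206,222): 16 bp
  [222,234): 12 bp
  [234,239): 5 bp
  [239,244): 5 bp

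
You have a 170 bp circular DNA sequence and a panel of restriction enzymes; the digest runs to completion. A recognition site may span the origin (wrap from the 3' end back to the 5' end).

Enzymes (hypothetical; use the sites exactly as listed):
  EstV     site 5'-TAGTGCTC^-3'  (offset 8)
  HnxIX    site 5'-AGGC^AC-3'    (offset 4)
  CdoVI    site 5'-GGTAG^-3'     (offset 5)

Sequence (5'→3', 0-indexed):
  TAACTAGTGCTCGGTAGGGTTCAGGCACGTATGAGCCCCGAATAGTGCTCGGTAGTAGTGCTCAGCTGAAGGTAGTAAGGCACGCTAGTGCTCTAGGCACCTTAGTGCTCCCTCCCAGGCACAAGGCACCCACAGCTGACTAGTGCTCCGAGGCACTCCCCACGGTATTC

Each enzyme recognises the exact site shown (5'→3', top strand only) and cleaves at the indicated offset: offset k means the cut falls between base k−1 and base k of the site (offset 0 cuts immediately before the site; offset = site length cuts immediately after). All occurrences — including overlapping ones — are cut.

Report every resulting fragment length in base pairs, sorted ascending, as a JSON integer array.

Site scan:
  EstV (TAGTGCTC, off=8): starts [4, 42, 55, 85, 102, 140] → cuts [12, 50, 63, 93, 110, 148]
  HnxIX (AGGCAC, off=4): starts [22, 77, 94, 116, 123, 150] → cuts [26, 81, 98, 120, 127, 154]
  CdoVI (GGTAG, off=5): starts [12, 50, 70] → cuts [17, 55, 75]

All cut coordinates (distinct, sorted): [12, 17, 26, 50, 55, 63, 75, 81, 93, 98, 110, 120, 127, 148, 154]

Fragment lengths:
  12→17: 5 bp
  17→26: 9 bp
  26→50: 24 bp
  50→55: 5 bp
  55→63: 8 bp
  63→75: 12 bp
  75→81: 6 bp
  81→93: 12 bp
  93→98: 5 bp
  98→110: 12 bp
  110→120: 10 bp
  120→127: 7 bp
  127→148: 21 bp
  148→154: 6 bp
  154→12 (wrap): 170-154+12 = 28 bp

[5,5,5,6,6,7,8,9,10,12,12,12,21,24,28]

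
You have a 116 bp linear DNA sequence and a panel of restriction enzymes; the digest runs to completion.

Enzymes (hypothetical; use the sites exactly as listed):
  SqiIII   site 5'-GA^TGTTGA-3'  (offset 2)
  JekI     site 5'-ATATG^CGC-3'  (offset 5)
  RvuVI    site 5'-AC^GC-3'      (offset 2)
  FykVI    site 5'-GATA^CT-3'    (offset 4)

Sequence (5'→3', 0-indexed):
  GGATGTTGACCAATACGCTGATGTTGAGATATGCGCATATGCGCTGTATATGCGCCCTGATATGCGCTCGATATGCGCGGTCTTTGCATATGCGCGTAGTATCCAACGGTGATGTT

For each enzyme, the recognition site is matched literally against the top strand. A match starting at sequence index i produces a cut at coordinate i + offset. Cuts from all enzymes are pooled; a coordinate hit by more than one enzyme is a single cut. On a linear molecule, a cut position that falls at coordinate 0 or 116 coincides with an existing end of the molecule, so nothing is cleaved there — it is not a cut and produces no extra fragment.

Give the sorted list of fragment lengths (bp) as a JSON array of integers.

[3,5,8,11,11,12,12,13,17,24]

Per-enzyme occurrences:
  SqiIII (GATGTTGA, off=2): starts [1, 19] → cuts [3, 21]
  JekI (ATATGCGC, off=5): starts [28, 36, 47, 59, 70, 87] → cuts [33, 41, 52, 64, 75, 92]
  RvuVI (ACGC, off=2): starts [14] → cuts [16]
  FykVI (GATACT, off=4): no sites

All cut coordinates (distinct, sorted): [3, 16, 21, 33, 41, 52, 64, 75, 92]

Fragments:
  [0,3): 3 bp
  [3,16): 13 bp
  [16,21): 5 bp
  [21,33): 12 bp
  [33,41): 8 bp
  [41,52): 11 bp
  [52,64): 12 bp
  [64,75): 11 bp
  [75,92): 17 bp
  [92,116): 24 bp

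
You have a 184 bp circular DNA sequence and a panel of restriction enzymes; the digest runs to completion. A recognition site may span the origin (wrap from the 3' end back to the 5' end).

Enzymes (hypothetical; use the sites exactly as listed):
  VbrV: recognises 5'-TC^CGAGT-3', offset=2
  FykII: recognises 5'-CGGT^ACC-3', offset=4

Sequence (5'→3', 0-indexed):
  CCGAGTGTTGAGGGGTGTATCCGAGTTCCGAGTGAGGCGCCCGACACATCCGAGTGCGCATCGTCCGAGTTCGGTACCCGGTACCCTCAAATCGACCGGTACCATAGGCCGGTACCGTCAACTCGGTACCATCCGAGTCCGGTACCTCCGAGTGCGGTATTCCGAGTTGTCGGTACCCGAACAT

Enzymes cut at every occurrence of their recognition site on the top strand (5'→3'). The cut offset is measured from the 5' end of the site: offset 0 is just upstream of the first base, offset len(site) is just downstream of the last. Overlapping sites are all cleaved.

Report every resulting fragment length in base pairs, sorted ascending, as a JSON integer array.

Site scan:
  VbrV TCCGAGT/2: at [19, 26, 48, 63, 131, 146, 160, 183] ⇒ [1, 21, 28, 50, 65, 133, 148, 162]
  FykII CGGTACC/4: at [71, 78, 96, 109, 123, 139, 170] ⇒ [75, 82, 100, 113, 127, 143, 174]

All cut coordinates (distinct, sorted): [1, 21, 28, 50, 65, 75, 82, 100, 113, 127, 133, 143, 148, 162, 174]

Fragment lengths:
  1→21: 20 bp
  21→28: 7 bp
  28→50: 22 bp
  50→65: 15 bp
  65→75: 10 bp
  75→82: 7 bp
  82→100: 18 bp
  100→113: 13 bp
  113→127: 14 bp
  127→133: 6 bp
  133→143: 10 bp
  143→148: 5 bp
  148→162: 14 bp
  162→174: 12 bp
  174→1 (wrap): 184-174+1 = 11 bp

[5,6,7,7,10,10,11,12,13,14,14,15,18,20,22]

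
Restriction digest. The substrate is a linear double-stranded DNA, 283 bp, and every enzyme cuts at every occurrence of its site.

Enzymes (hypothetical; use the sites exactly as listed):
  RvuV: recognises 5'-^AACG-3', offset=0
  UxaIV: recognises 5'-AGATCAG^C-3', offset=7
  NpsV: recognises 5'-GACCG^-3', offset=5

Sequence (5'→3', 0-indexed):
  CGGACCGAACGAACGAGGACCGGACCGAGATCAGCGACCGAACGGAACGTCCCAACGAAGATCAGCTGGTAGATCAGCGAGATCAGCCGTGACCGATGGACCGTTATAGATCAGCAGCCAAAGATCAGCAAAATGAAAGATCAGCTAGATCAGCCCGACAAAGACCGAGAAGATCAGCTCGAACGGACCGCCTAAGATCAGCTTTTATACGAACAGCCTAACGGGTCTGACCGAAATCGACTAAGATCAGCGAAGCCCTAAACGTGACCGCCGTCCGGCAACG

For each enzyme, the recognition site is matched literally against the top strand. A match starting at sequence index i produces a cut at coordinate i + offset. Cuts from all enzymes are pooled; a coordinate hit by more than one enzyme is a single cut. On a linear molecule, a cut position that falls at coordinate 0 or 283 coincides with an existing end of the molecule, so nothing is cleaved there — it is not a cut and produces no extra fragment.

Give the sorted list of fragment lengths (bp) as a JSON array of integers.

[4,4,4,5,5,6,7,7,8,8,9,9,9,9,9,10,10,10,11,11,11,12,12,14,14,14,16,17,18]

Site scan:
  RvuV (AACG, off=0): starts [7, 11, 40, 45, 53, 181, 219, 260, 279] → cuts [7, 11, 40, 45, 53, 181, 219, 260, 279]
  UxaIV (AGATCAGC, off=7): starts [27, 58, 70, 79, 107, 121, 137, 146, 170, 194, 243] → cuts [34, 65, 77, 86, 114, 128, 144, 153, 177, 201, 250]
  NpsV (GACCG, off=5): starts [2, 17, 22, 35, 90, 98, 162, 185, 228, 265] → cuts [7, 22, 27, 40, 95, 103, 167, 190, 233, 270]

Pooled cuts: [7, 11, 22, 27, 34, 40, 45, 53, 65, 77, 86, 95, 103, 114, 128, 144, 153, 167, 177, 181, 190, 201, 219, 233, 250, 260, 270, 279]

Fragment lengths:
  [0,7): 7 bp
  [7,11): 4 bp
  [11,22): 11 bp
  [22,27): 5 bp
  [27,34): 7 bp
  [34,40): 6 bp
  [40,45): 5 bp
  [45,53): 8 bp
  [53,65): 12 bp
  [65,77): 12 bp
  [77,86): 9 bp
  [86,95): 9 bp
  [95,103): 8 bp
  [103,114): 11 bp
  [114,128): 14 bp
  [128,144): 16 bp
  [144,153): 9 bp
  [153,167): 14 bp
  [167,177): 10 bp
  [177,181): 4 bp
  [181,190): 9 bp
  [190,201): 11 bp
  [201,219): 18 bp
  [219,233): 14 bp
  [233,250): 17 bp
  [250,260): 10 bp
  [260,270): 10 bp
  [270,279): 9 bp
  [279,283): 4 bp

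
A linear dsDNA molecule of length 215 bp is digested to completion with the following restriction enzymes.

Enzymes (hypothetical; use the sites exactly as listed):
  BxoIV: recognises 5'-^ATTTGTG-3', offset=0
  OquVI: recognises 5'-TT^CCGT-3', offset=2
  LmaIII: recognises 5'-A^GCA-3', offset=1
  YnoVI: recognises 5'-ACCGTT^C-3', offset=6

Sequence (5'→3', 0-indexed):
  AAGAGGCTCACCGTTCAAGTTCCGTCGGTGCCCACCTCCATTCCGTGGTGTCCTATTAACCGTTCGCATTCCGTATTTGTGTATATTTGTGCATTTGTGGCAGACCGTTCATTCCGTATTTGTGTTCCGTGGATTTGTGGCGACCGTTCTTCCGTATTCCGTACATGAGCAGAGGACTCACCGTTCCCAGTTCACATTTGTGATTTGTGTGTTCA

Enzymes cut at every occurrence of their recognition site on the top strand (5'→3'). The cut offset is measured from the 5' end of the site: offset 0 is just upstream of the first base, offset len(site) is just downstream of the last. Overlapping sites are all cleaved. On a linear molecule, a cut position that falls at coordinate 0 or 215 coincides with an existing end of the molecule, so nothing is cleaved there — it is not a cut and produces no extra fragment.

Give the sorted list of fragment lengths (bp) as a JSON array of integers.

Scan for sites:
  BxoIV ATTTGTG/0: at [74, 84, 92, 117, 132, 195, 202] ⇒ [74, 84, 92, 117, 132, 195, 202]
  OquVI TTCCGT/2: at [19, 40, 68, 111, 124, 149, 156] ⇒ [21, 42, 70, 113, 126, 151, 158]
  LmaIII AGCA/1: at [167] ⇒ [168]
  YnoVI ACCGTTC/6: at [9, 58, 103, 142, 179] ⇒ [15, 64, 109, 148, 185]

Pooled cuts: [15, 21, 42, 64, 70, 74, 84, 92, 109, 113, 117, 126, 132, 148, 151, 158, 168, 185, 195, 202]

Fragments:
  [0,15): 15 bp
  [15,21): 6 bp
  [21,42): 21 bp
  [42,64): 22 bp
  [64,70): 6 bp
  [70,74): 4 bp
  [74,84): 10 bp
  [84,92): 8 bp
  [92,109): 17 bp
  [109,113): 4 bp
  [113,117): 4 bp
  [117,126): 9 bp
  [126,132): 6 bp
  [132,148): 16 bp
  [148,151): 3 bp
  [151,158): 7 bp
  [158,168): 10 bp
  [168,185): 17 bp
  [185,195): 10 bp
  [195,202): 7 bp
  [202,215): 13 bp

[3,4,4,4,6,6,6,7,7,8,9,10,10,10,13,15,16,17,17,21,22]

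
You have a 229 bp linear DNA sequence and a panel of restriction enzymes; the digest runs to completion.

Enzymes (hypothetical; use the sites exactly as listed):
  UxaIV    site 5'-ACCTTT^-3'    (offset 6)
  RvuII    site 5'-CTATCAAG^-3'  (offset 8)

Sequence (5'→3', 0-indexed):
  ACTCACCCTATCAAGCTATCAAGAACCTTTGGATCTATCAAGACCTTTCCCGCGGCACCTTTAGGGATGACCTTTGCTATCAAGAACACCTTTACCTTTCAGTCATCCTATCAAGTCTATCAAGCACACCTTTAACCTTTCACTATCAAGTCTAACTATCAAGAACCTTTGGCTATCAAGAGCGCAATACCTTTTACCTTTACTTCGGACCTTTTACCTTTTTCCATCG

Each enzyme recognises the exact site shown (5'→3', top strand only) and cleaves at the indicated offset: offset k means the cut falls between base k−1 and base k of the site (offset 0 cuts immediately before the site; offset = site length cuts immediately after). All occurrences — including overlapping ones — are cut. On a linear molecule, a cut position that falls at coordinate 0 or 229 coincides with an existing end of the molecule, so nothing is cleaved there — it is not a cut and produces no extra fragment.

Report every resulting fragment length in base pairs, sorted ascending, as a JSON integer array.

[6,6,7,7,7,7,7,8,8,9,9,9,9,10,10,12,13,13,13,14,14,15,16]

Scan for sites:
  UxaIV (ACCTTT, off=6): starts [24, 42, 56, 69, 87, 93, 127, 134, 164, 188, 195, 208, 215] → cuts [30, 48, 62, 75, 93, 99, 133, 140, 170, 194, 201, 214, 221]
  RvuII (CTATCAAG, off=8): starts [7, 15, 34, 76, 107, 116, 142, 155, 172] → cuts [15, 23, 42, 84, 115, 124, 150, 163, 180]

All cut coordinates (distinct, sorted): [15, 23, 30, 42, 48, 62, 75, 84, 93, 99, 115, 124, 133, 140, 150, 163, 170, 180, 194, 201, 214, 221]

Fragment lengths:
  [0,15): 15 bp
  [15,23): 8 bp
  [23,30): 7 bp
  [30,42): 12 bp
  [42,48): 6 bp
  [48,62): 14 bp
  [62,75): 13 bp
  [75,84): 9 bp
  [84,93): 9 bp
  [93,99): 6 bp
  [99,115): 16 bp
  [115,124): 9 bp
  [124,133): 9 bp
  [133,140): 7 bp
  [140,150): 10 bp
  [150,163): 13 bp
  [163,170): 7 bp
  [170,180): 10 bp
  [180,194): 14 bp
  [194,201): 7 bp
  [201,214): 13 bp
  [214,221): 7 bp
  [221,229): 8 bp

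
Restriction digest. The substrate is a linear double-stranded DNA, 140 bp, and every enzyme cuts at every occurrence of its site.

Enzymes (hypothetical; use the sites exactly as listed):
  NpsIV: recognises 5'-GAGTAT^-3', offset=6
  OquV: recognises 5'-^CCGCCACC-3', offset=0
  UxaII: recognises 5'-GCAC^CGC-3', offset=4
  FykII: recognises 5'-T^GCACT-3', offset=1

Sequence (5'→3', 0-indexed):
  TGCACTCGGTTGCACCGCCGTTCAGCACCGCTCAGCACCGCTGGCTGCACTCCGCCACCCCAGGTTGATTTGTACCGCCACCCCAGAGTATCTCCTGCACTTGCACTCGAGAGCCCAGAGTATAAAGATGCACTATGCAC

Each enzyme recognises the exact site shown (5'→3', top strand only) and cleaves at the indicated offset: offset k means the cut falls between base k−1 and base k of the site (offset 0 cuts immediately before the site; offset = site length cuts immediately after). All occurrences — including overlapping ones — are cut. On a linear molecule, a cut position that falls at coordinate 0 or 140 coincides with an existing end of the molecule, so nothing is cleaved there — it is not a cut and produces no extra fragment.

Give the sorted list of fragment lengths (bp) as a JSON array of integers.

Per-enzyme occurrences:
  NpsIV (GAGTAT, off=6): starts [85, 117] → cuts [91, 123]
  OquV (CCGCCACC, off=0): starts [51, 74] → cuts [51, 74]
  UxaII (GCACCGC, off=4): starts [11, 24, 34] → cuts [15, 28, 38]
  FykII (TGCACT, off=1): starts [0, 45, 95, 101, 128] → cuts [1, 46, 96, 102, 129]

Pooled cuts: [1, 15, 28, 38, 46, 51, 74, 91, 96, 102, 123, 129]

Fragment lengths:
  [0,1): 1 bp
  [1,15): 14 bp
  [15,28): 13 bp
  [28,38): 10 bp
  [38,46): 8 bp
  [46,51): 5 bp
  [51,74): 23 bp
  [74,91): 17 bp
  [91,96): 5 bp
  [96,102): 6 bp
  [102,123): 21 bp
  [123,129): 6 bp
  [129,140): 11 bp

[1,5,5,6,6,8,10,11,13,14,17,21,23]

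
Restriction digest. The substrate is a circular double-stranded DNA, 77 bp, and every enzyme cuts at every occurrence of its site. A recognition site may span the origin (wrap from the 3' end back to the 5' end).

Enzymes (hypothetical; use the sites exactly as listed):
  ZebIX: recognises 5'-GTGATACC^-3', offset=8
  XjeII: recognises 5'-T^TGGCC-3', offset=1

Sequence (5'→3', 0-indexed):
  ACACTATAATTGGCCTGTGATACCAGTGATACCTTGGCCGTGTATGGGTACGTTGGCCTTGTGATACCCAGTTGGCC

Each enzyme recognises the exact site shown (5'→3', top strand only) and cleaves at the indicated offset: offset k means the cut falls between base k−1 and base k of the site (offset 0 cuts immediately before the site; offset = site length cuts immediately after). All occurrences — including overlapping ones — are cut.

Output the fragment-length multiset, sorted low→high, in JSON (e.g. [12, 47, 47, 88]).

[1,4,9,14,15,15,19]

Site scan:
  ZebIX (GTGATACC, off=8): starts [16, 25, 60] → cuts [24, 33, 68]
  XjeII (TTGGCC, off=1): starts [9, 33, 52, 71] → cuts [10, 34, 53, 72]

Pooled cuts: [10, 24, 33, 34, 53, 68, 72]

Fragments:
  10→24: 14 bp
  24→33: 9 bp
  33→34: 1 bp
  34→53: 19 bp
  53→68: 15 bp
  68→72: 4 bp
  72→10 (wrap): 77-72+10 = 15 bp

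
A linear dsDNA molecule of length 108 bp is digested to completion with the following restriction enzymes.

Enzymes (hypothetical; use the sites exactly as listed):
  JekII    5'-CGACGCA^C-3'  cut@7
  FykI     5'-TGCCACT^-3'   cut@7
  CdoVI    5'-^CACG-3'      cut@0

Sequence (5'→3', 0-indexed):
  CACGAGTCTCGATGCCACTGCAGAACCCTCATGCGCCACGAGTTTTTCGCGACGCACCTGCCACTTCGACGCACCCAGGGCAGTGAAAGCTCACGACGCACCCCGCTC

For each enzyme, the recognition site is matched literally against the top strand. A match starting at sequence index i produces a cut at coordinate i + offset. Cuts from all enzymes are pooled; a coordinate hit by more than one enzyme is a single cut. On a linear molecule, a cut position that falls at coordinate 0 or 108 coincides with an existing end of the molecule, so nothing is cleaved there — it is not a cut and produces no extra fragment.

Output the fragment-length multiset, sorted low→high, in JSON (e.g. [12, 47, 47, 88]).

Per-enzyme occurrences:
  JekII (CGACGCAC, off=7): starts [49, 66, 93] → cuts [56, 73, 100]
  FykI (TGCCACT, off=7): starts [12, 58] → cuts [19, 65]
  CdoVI (CACG, off=0): starts [0, 36, 91] → cuts [36, 91] (position 0 is a terminus of the linear molecule — no cut)

All cut coordinates (distinct, sorted): [19, 36, 56, 65, 73, 91, 100]

Fragments:
  [0,19): 19 bp
  [19,36): 17 bp
  [36,56): 20 bp
  [56,65): 9 bp
  [65,73): 8 bp
  [73,91): 18 bp
  [91,100): 9 bp
  [100,108): 8 bp

[8,8,9,9,17,18,19,20]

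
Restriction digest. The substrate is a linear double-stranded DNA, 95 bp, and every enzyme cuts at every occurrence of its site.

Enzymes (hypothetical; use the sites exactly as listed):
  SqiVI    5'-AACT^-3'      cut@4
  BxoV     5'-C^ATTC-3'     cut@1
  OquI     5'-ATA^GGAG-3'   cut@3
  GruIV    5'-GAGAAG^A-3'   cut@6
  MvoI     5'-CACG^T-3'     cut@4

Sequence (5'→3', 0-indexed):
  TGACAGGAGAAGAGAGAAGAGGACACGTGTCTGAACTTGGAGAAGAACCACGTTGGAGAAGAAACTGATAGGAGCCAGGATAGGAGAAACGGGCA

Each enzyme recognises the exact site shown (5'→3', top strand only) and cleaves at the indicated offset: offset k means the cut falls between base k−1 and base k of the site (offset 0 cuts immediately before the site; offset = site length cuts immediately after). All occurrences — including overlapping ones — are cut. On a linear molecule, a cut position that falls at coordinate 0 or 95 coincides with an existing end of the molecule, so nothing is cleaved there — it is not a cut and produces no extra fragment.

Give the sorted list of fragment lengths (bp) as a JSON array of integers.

Per-enzyme occurrences:
  SqiVI AACT/4: at [33, 62] ⇒ [37, 66]
  BxoV (CATTC, off=1): no sites
  OquI ATAGGAG/3: at [67, 79] ⇒ [70, 82]
  GruIV GAGAAGA/6: at [6, 13, 39, 55] ⇒ [12, 19, 45, 61]
  MvoI CACGT/4: at [23, 48] ⇒ [27, 52]

All cut coordinates (distinct, sorted): [12, 19, 27, 37, 45, 52, 61, 66, 70, 82]

Fragments:
  [0,12): 12 bp
  [12,19): 7 bp
  [19,27): 8 bp
  [27,37): 10 bp
  [37,45): 8 bp
  [45,52): 7 bp
  [52,61): 9 bp
  [61,66): 5 bp
  [66,70): 4 bp
  [70,82): 12 bp
  [82,95): 13 bp

[4,5,7,7,8,8,9,10,12,12,13]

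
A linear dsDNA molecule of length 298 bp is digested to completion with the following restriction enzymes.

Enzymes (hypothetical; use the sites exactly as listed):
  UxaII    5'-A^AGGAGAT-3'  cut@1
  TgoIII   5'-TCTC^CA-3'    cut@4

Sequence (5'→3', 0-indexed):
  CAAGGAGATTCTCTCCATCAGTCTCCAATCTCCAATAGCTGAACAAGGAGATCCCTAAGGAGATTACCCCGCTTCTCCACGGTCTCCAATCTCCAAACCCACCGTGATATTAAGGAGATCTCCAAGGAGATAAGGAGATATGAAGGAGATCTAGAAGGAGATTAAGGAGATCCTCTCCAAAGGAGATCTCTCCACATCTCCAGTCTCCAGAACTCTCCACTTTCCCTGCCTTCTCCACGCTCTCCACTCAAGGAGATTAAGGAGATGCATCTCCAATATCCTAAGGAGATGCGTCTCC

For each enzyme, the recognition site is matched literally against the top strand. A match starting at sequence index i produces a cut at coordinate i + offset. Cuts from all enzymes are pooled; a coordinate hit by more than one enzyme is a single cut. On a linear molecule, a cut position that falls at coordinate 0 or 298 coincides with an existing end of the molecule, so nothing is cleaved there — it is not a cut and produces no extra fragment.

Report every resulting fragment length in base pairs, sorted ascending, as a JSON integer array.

[2,2,3,6,7,7,7,8,8,9,9,9,9,10,10,10,10,11,12,12,12,13,13,13,14,15,18,19,20]

Site scan:
  UxaII AAGGAGAT/1: at [1, 44, 56, 111, 123, 131, 142, 154, 163, 179, 249, 258, 282] ⇒ [2, 45, 57, 112, 124, 132, 143, 155, 164, 180, 250, 259, 283]
  TgoIII TCTCCA/4: at [11, 21, 28, 73, 82, 89, 118, 173, 188, 196, 203, 213, 231, 240, 269] ⇒ [15, 25, 32, 77, 86, 93, 122, 177, 192, 200, 207, 217, 235, 244, 273]

All cut coordinates (distinct, sorted): [2, 15, 25, 32, 45, 57, 77, 86, 93, 112, 122, 124, 132, 143, 155, 164, 177, 180, 192, 200, 207, 217, 235, 244, 250, 259, 273, 283]

Fragment lengths:
  [0,2): 2 bp
  [2,15): 13 bp
  [15,25): 10 bp
  [25,32): 7 bp
  [32,45): 13 bp
  [45,57): 12 bp
  [57,77): 20 bp
  [77,86): 9 bp
  [86,93): 7 bp
  [93,112): 19 bp
  [112,122): 10 bp
  [122,124): 2 bp
  [124,132): 8 bp
  [132,143): 11 bp
  [143,155): 12 bp
  [155,164): 9 bp
  [164,177): 13 bp
  [177,180): 3 bp
  [180,192): 12 bp
  [192,200): 8 bp
  [200,207): 7 bp
  [207,217): 10 bp
  [217,235): 18 bp
  [235,244): 9 bp
  [244,250): 6 bp
  [250,259): 9 bp
  [259,273): 14 bp
  [273,283): 10 bp
  [283,298): 15 bp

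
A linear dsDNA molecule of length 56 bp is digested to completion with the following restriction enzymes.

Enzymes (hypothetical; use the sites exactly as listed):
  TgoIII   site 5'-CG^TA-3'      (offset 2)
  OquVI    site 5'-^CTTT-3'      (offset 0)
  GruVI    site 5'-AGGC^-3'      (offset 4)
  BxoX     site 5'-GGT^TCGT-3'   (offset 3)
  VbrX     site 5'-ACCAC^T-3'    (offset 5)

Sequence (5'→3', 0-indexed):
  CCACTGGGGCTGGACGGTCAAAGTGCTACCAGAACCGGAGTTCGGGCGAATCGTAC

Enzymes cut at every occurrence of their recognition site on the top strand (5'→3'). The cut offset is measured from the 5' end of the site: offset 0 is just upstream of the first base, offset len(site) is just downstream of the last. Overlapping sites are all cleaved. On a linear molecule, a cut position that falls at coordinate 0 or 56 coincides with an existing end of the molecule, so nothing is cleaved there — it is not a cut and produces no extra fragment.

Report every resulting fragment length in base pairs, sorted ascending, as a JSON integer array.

[3,53]

Per-enzyme occurrences:
  TgoIII CGTA/2: at [51] ⇒ [53]
  OquVI (CTTT, off=0): no sites
  GruVI (AGGC, off=4): no sites
  BxoX (GGTTCGT, off=3): no sites
  VbrX (ACCACT, off=5): no sites

All cut coordinates (distinct, sorted): [53]

Fragment lengths:
  [0,53): 53 bp
  [53,56): 3 bp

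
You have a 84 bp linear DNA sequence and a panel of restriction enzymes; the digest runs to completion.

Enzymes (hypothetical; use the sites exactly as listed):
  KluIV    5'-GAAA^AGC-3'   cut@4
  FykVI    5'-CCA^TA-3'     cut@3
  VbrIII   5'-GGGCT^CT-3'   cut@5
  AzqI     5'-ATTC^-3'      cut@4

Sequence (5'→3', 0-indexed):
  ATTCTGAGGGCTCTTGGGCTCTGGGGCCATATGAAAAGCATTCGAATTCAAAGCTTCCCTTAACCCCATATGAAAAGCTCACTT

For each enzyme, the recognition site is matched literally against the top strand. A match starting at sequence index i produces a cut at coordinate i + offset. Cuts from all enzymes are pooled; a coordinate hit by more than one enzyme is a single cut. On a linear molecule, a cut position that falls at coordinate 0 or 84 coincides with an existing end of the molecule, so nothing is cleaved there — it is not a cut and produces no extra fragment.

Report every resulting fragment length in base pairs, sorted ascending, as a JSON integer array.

[4,6,7,7,7,8,8,9,9,19]

Per-enzyme occurrences:
  KluIV GAAAAGC/4: at [32, 71] ⇒ [36, 75]
  FykVI CCATA/3: at [26, 65] ⇒ [29, 68]
  VbrIII GGGCTCT/5: at [7, 15] ⇒ [12, 20]
  AzqI ATTC/4: at [0, 39, 45] ⇒ [4, 43, 49]

Pooled cuts: [4, 12, 20, 29, 36, 43, 49, 68, 75]

Fragment lengths:
  [0,4): 4 bp
  [4,12): 8 bp
  [12,20): 8 bp
  [20,29): 9 bp
  [29,36): 7 bp
  [36,43): 7 bp
  [43,49): 6 bp
  [49,68): 19 bp
  [68,75): 7 bp
  [75,84): 9 bp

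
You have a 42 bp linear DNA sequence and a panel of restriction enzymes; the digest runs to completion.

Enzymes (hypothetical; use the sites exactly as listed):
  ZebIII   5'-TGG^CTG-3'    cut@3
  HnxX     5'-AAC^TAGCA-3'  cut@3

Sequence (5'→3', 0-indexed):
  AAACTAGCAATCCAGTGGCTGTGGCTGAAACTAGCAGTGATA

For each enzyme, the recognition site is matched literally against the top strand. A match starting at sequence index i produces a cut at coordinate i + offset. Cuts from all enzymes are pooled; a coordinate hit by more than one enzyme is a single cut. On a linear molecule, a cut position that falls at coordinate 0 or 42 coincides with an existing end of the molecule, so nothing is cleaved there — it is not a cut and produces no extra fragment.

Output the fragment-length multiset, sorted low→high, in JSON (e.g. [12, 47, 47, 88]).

Per-enzyme occurrences:
  ZebIII TGGCTG/3: at [15, 21] ⇒ [18, 24]
  HnxX AACTAGCA/3: at [1, 28] ⇒ [4, 31]

All cut coordinates (distinct, sorted): [4, 18, 24, 31]

Fragment lengths:
  [0,4): 4 bp
  [4,18): 14 bp
  [18,24): 6 bp
  [24,31): 7 bp
  [31,42): 11 bp

[4,6,7,11,14]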